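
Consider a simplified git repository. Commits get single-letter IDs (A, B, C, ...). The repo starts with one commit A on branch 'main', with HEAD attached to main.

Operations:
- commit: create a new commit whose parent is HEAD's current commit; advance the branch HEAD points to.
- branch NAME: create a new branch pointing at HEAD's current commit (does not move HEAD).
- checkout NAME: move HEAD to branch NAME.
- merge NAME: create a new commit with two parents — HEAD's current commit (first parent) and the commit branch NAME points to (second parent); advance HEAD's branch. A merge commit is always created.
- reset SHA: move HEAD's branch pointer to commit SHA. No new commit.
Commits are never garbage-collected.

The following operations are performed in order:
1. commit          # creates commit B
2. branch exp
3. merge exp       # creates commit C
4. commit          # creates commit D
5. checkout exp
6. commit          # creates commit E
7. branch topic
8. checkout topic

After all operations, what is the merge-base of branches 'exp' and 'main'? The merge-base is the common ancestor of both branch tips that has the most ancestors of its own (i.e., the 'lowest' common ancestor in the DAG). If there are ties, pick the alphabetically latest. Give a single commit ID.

Answer: B

Derivation:
After op 1 (commit): HEAD=main@B [main=B]
After op 2 (branch): HEAD=main@B [exp=B main=B]
After op 3 (merge): HEAD=main@C [exp=B main=C]
After op 4 (commit): HEAD=main@D [exp=B main=D]
After op 5 (checkout): HEAD=exp@B [exp=B main=D]
After op 6 (commit): HEAD=exp@E [exp=E main=D]
After op 7 (branch): HEAD=exp@E [exp=E main=D topic=E]
After op 8 (checkout): HEAD=topic@E [exp=E main=D topic=E]
ancestors(exp=E): ['A', 'B', 'E']
ancestors(main=D): ['A', 'B', 'C', 'D']
common: ['A', 'B']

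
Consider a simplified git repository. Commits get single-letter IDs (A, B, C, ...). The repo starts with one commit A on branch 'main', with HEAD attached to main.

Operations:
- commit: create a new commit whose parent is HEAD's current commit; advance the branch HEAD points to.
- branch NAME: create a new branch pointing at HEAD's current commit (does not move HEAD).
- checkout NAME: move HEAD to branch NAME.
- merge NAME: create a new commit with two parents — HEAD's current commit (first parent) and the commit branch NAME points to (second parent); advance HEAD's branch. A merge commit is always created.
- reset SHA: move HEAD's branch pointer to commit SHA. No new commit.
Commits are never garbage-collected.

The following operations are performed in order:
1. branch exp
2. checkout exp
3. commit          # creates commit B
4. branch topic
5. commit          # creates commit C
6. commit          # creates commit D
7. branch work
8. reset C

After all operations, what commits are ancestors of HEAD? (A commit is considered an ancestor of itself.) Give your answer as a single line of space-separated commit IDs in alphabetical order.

After op 1 (branch): HEAD=main@A [exp=A main=A]
After op 2 (checkout): HEAD=exp@A [exp=A main=A]
After op 3 (commit): HEAD=exp@B [exp=B main=A]
After op 4 (branch): HEAD=exp@B [exp=B main=A topic=B]
After op 5 (commit): HEAD=exp@C [exp=C main=A topic=B]
After op 6 (commit): HEAD=exp@D [exp=D main=A topic=B]
After op 7 (branch): HEAD=exp@D [exp=D main=A topic=B work=D]
After op 8 (reset): HEAD=exp@C [exp=C main=A topic=B work=D]

Answer: A B C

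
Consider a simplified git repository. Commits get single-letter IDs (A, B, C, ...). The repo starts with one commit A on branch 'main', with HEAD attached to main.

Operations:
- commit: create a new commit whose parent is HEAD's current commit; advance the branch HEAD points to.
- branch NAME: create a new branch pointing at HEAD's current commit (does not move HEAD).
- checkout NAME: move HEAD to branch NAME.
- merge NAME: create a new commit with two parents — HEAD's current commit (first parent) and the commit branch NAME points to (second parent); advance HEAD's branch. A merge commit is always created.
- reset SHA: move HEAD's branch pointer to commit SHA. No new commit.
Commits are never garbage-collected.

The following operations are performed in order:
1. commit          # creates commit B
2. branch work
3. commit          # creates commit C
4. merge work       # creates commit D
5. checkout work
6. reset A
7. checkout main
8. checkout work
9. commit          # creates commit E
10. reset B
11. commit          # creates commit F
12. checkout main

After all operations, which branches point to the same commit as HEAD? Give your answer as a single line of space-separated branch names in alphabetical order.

Answer: main

Derivation:
After op 1 (commit): HEAD=main@B [main=B]
After op 2 (branch): HEAD=main@B [main=B work=B]
After op 3 (commit): HEAD=main@C [main=C work=B]
After op 4 (merge): HEAD=main@D [main=D work=B]
After op 5 (checkout): HEAD=work@B [main=D work=B]
After op 6 (reset): HEAD=work@A [main=D work=A]
After op 7 (checkout): HEAD=main@D [main=D work=A]
After op 8 (checkout): HEAD=work@A [main=D work=A]
After op 9 (commit): HEAD=work@E [main=D work=E]
After op 10 (reset): HEAD=work@B [main=D work=B]
After op 11 (commit): HEAD=work@F [main=D work=F]
After op 12 (checkout): HEAD=main@D [main=D work=F]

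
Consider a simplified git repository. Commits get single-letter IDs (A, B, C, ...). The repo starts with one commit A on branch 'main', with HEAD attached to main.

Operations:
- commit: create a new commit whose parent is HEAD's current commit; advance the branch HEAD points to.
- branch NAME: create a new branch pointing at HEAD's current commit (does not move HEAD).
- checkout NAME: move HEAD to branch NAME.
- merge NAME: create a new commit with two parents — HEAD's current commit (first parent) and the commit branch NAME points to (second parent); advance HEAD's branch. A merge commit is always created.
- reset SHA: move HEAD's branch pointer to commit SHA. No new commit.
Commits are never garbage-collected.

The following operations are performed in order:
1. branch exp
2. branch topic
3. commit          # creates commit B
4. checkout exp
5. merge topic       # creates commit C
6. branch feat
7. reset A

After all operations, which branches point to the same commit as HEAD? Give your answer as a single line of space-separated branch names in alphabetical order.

After op 1 (branch): HEAD=main@A [exp=A main=A]
After op 2 (branch): HEAD=main@A [exp=A main=A topic=A]
After op 3 (commit): HEAD=main@B [exp=A main=B topic=A]
After op 4 (checkout): HEAD=exp@A [exp=A main=B topic=A]
After op 5 (merge): HEAD=exp@C [exp=C main=B topic=A]
After op 6 (branch): HEAD=exp@C [exp=C feat=C main=B topic=A]
After op 7 (reset): HEAD=exp@A [exp=A feat=C main=B topic=A]

Answer: exp topic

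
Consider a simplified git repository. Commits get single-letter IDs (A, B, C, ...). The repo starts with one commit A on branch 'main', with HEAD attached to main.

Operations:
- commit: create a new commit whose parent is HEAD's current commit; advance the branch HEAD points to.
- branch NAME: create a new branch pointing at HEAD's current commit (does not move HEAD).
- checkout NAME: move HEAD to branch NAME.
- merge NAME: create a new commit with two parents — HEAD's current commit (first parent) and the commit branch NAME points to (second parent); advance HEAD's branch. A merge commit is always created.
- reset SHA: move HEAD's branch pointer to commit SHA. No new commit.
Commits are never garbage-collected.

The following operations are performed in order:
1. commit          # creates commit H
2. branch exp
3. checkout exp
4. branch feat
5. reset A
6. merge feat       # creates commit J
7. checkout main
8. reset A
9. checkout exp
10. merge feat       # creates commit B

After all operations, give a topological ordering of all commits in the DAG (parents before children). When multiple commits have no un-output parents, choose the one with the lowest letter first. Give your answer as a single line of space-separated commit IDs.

Answer: A H J B

Derivation:
After op 1 (commit): HEAD=main@H [main=H]
After op 2 (branch): HEAD=main@H [exp=H main=H]
After op 3 (checkout): HEAD=exp@H [exp=H main=H]
After op 4 (branch): HEAD=exp@H [exp=H feat=H main=H]
After op 5 (reset): HEAD=exp@A [exp=A feat=H main=H]
After op 6 (merge): HEAD=exp@J [exp=J feat=H main=H]
After op 7 (checkout): HEAD=main@H [exp=J feat=H main=H]
After op 8 (reset): HEAD=main@A [exp=J feat=H main=A]
After op 9 (checkout): HEAD=exp@J [exp=J feat=H main=A]
After op 10 (merge): HEAD=exp@B [exp=B feat=H main=A]
commit A: parents=[]
commit B: parents=['J', 'H']
commit H: parents=['A']
commit J: parents=['A', 'H']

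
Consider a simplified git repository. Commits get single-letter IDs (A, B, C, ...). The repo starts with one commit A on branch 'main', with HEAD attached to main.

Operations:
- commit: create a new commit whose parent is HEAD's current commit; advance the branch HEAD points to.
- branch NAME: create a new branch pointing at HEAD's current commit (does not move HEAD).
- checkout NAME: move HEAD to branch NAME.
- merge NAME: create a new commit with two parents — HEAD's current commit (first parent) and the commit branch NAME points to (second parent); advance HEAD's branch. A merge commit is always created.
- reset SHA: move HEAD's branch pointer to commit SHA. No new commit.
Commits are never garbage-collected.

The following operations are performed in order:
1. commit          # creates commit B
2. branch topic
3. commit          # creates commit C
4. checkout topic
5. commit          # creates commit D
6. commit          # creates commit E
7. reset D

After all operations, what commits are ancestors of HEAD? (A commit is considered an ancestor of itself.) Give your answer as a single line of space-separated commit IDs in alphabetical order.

After op 1 (commit): HEAD=main@B [main=B]
After op 2 (branch): HEAD=main@B [main=B topic=B]
After op 3 (commit): HEAD=main@C [main=C topic=B]
After op 4 (checkout): HEAD=topic@B [main=C topic=B]
After op 5 (commit): HEAD=topic@D [main=C topic=D]
After op 6 (commit): HEAD=topic@E [main=C topic=E]
After op 7 (reset): HEAD=topic@D [main=C topic=D]

Answer: A B D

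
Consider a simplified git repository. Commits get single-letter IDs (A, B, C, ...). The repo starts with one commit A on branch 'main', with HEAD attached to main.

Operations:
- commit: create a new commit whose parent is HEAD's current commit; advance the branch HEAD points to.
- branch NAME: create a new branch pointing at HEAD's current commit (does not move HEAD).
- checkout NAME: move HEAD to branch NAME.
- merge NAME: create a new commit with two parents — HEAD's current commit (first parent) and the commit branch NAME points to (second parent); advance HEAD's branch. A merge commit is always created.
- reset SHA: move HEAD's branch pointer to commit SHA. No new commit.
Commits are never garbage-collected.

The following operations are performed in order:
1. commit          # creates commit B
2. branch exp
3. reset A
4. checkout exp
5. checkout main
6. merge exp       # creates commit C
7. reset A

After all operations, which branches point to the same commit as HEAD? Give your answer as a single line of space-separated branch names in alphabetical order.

Answer: main

Derivation:
After op 1 (commit): HEAD=main@B [main=B]
After op 2 (branch): HEAD=main@B [exp=B main=B]
After op 3 (reset): HEAD=main@A [exp=B main=A]
After op 4 (checkout): HEAD=exp@B [exp=B main=A]
After op 5 (checkout): HEAD=main@A [exp=B main=A]
After op 6 (merge): HEAD=main@C [exp=B main=C]
After op 7 (reset): HEAD=main@A [exp=B main=A]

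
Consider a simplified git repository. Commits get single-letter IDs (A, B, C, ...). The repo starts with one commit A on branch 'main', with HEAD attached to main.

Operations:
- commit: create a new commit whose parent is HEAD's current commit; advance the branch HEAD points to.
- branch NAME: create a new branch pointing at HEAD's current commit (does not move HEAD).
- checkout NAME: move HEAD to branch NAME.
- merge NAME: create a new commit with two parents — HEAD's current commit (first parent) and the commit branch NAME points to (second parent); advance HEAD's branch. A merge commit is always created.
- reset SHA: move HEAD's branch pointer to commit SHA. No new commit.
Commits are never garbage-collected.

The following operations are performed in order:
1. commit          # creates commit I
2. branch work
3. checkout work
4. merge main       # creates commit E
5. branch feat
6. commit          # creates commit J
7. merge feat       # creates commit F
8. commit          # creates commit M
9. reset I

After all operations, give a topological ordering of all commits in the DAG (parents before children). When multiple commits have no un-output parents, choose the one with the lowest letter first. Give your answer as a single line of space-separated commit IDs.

After op 1 (commit): HEAD=main@I [main=I]
After op 2 (branch): HEAD=main@I [main=I work=I]
After op 3 (checkout): HEAD=work@I [main=I work=I]
After op 4 (merge): HEAD=work@E [main=I work=E]
After op 5 (branch): HEAD=work@E [feat=E main=I work=E]
After op 6 (commit): HEAD=work@J [feat=E main=I work=J]
After op 7 (merge): HEAD=work@F [feat=E main=I work=F]
After op 8 (commit): HEAD=work@M [feat=E main=I work=M]
After op 9 (reset): HEAD=work@I [feat=E main=I work=I]
commit A: parents=[]
commit E: parents=['I', 'I']
commit F: parents=['J', 'E']
commit I: parents=['A']
commit J: parents=['E']
commit M: parents=['F']

Answer: A I E J F M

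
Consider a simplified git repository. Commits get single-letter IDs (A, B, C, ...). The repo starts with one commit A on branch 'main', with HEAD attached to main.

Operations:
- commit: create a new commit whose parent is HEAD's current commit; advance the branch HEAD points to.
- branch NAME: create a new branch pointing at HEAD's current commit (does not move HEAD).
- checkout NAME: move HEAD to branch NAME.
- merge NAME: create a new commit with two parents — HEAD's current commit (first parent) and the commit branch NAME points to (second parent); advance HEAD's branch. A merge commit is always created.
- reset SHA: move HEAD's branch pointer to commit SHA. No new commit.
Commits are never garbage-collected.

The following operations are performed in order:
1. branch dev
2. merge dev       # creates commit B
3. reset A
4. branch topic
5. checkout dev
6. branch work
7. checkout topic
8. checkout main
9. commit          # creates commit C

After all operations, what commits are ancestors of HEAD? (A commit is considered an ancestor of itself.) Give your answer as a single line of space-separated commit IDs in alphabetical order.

Answer: A C

Derivation:
After op 1 (branch): HEAD=main@A [dev=A main=A]
After op 2 (merge): HEAD=main@B [dev=A main=B]
After op 3 (reset): HEAD=main@A [dev=A main=A]
After op 4 (branch): HEAD=main@A [dev=A main=A topic=A]
After op 5 (checkout): HEAD=dev@A [dev=A main=A topic=A]
After op 6 (branch): HEAD=dev@A [dev=A main=A topic=A work=A]
After op 7 (checkout): HEAD=topic@A [dev=A main=A topic=A work=A]
After op 8 (checkout): HEAD=main@A [dev=A main=A topic=A work=A]
After op 9 (commit): HEAD=main@C [dev=A main=C topic=A work=A]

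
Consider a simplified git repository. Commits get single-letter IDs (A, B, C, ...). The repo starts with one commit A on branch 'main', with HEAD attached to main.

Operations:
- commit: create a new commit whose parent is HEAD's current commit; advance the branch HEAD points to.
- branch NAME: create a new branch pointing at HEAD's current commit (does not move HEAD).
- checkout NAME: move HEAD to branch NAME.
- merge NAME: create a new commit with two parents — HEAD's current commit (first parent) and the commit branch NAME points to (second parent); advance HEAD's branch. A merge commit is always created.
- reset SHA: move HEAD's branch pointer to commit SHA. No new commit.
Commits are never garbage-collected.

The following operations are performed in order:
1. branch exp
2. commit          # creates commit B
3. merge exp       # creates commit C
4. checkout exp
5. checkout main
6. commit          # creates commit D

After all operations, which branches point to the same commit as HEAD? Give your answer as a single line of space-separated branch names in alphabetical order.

Answer: main

Derivation:
After op 1 (branch): HEAD=main@A [exp=A main=A]
After op 2 (commit): HEAD=main@B [exp=A main=B]
After op 3 (merge): HEAD=main@C [exp=A main=C]
After op 4 (checkout): HEAD=exp@A [exp=A main=C]
After op 5 (checkout): HEAD=main@C [exp=A main=C]
After op 6 (commit): HEAD=main@D [exp=A main=D]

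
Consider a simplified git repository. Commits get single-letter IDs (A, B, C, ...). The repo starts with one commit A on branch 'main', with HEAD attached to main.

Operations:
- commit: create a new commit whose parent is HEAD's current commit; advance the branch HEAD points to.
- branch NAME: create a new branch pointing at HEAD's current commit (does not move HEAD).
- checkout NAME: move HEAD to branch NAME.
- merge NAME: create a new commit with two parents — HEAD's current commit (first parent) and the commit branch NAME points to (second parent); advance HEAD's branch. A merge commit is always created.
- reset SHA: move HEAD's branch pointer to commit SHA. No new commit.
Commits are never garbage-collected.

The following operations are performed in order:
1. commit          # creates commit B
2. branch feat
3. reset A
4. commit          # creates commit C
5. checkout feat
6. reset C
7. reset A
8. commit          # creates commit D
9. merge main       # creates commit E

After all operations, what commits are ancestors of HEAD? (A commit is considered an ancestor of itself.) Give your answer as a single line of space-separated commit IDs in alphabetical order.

Answer: A C D E

Derivation:
After op 1 (commit): HEAD=main@B [main=B]
After op 2 (branch): HEAD=main@B [feat=B main=B]
After op 3 (reset): HEAD=main@A [feat=B main=A]
After op 4 (commit): HEAD=main@C [feat=B main=C]
After op 5 (checkout): HEAD=feat@B [feat=B main=C]
After op 6 (reset): HEAD=feat@C [feat=C main=C]
After op 7 (reset): HEAD=feat@A [feat=A main=C]
After op 8 (commit): HEAD=feat@D [feat=D main=C]
After op 9 (merge): HEAD=feat@E [feat=E main=C]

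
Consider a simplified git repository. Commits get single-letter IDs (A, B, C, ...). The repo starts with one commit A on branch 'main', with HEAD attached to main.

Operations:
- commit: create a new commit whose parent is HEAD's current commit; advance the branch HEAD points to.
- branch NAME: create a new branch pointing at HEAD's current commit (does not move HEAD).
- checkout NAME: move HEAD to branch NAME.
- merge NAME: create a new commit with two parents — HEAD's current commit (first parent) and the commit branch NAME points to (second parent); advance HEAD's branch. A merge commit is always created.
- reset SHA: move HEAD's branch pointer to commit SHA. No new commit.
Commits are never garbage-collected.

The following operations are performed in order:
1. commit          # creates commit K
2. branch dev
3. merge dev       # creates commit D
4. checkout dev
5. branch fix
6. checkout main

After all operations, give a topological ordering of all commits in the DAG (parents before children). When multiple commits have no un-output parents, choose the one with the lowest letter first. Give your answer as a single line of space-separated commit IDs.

After op 1 (commit): HEAD=main@K [main=K]
After op 2 (branch): HEAD=main@K [dev=K main=K]
After op 3 (merge): HEAD=main@D [dev=K main=D]
After op 4 (checkout): HEAD=dev@K [dev=K main=D]
After op 5 (branch): HEAD=dev@K [dev=K fix=K main=D]
After op 6 (checkout): HEAD=main@D [dev=K fix=K main=D]
commit A: parents=[]
commit D: parents=['K', 'K']
commit K: parents=['A']

Answer: A K D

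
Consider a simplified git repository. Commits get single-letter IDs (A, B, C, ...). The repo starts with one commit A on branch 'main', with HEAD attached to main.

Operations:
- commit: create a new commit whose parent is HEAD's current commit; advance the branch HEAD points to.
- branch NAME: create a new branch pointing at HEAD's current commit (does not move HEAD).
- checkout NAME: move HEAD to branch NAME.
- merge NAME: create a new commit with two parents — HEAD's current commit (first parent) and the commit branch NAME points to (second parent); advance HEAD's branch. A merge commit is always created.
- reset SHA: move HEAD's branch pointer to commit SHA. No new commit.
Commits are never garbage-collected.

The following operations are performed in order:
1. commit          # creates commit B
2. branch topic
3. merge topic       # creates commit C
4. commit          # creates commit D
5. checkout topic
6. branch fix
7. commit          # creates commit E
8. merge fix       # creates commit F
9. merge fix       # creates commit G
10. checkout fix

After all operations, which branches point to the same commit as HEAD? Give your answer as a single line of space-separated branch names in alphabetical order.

Answer: fix

Derivation:
After op 1 (commit): HEAD=main@B [main=B]
After op 2 (branch): HEAD=main@B [main=B topic=B]
After op 3 (merge): HEAD=main@C [main=C topic=B]
After op 4 (commit): HEAD=main@D [main=D topic=B]
After op 5 (checkout): HEAD=topic@B [main=D topic=B]
After op 6 (branch): HEAD=topic@B [fix=B main=D topic=B]
After op 7 (commit): HEAD=topic@E [fix=B main=D topic=E]
After op 8 (merge): HEAD=topic@F [fix=B main=D topic=F]
After op 9 (merge): HEAD=topic@G [fix=B main=D topic=G]
After op 10 (checkout): HEAD=fix@B [fix=B main=D topic=G]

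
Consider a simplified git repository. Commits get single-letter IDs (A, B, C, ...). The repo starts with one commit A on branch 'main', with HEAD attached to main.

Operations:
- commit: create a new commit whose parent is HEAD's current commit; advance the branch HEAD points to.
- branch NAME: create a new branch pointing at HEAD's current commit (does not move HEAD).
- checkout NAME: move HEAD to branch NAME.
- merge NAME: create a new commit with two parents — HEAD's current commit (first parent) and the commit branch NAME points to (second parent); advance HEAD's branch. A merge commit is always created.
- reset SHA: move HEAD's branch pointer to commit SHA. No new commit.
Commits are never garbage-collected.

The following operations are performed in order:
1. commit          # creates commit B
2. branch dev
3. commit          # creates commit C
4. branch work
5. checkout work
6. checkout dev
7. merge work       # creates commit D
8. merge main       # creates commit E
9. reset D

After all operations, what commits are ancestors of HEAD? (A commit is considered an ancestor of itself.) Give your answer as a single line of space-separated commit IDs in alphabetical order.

Answer: A B C D

Derivation:
After op 1 (commit): HEAD=main@B [main=B]
After op 2 (branch): HEAD=main@B [dev=B main=B]
After op 3 (commit): HEAD=main@C [dev=B main=C]
After op 4 (branch): HEAD=main@C [dev=B main=C work=C]
After op 5 (checkout): HEAD=work@C [dev=B main=C work=C]
After op 6 (checkout): HEAD=dev@B [dev=B main=C work=C]
After op 7 (merge): HEAD=dev@D [dev=D main=C work=C]
After op 8 (merge): HEAD=dev@E [dev=E main=C work=C]
After op 9 (reset): HEAD=dev@D [dev=D main=C work=C]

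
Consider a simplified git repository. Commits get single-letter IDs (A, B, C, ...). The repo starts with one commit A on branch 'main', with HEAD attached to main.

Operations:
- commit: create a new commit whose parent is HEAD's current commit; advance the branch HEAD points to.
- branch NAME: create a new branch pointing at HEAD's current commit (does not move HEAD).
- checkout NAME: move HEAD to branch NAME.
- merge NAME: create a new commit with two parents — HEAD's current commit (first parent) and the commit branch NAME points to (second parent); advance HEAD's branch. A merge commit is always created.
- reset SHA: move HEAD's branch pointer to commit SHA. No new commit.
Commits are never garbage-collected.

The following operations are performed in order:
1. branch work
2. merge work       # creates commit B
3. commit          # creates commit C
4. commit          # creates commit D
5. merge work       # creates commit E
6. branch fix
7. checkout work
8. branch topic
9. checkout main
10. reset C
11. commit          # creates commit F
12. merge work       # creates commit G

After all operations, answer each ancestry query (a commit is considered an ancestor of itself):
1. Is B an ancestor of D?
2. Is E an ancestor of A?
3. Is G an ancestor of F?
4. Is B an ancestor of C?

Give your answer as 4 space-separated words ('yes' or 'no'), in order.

Answer: yes no no yes

Derivation:
After op 1 (branch): HEAD=main@A [main=A work=A]
After op 2 (merge): HEAD=main@B [main=B work=A]
After op 3 (commit): HEAD=main@C [main=C work=A]
After op 4 (commit): HEAD=main@D [main=D work=A]
After op 5 (merge): HEAD=main@E [main=E work=A]
After op 6 (branch): HEAD=main@E [fix=E main=E work=A]
After op 7 (checkout): HEAD=work@A [fix=E main=E work=A]
After op 8 (branch): HEAD=work@A [fix=E main=E topic=A work=A]
After op 9 (checkout): HEAD=main@E [fix=E main=E topic=A work=A]
After op 10 (reset): HEAD=main@C [fix=E main=C topic=A work=A]
After op 11 (commit): HEAD=main@F [fix=E main=F topic=A work=A]
After op 12 (merge): HEAD=main@G [fix=E main=G topic=A work=A]
ancestors(D) = {A,B,C,D}; B in? yes
ancestors(A) = {A}; E in? no
ancestors(F) = {A,B,C,F}; G in? no
ancestors(C) = {A,B,C}; B in? yes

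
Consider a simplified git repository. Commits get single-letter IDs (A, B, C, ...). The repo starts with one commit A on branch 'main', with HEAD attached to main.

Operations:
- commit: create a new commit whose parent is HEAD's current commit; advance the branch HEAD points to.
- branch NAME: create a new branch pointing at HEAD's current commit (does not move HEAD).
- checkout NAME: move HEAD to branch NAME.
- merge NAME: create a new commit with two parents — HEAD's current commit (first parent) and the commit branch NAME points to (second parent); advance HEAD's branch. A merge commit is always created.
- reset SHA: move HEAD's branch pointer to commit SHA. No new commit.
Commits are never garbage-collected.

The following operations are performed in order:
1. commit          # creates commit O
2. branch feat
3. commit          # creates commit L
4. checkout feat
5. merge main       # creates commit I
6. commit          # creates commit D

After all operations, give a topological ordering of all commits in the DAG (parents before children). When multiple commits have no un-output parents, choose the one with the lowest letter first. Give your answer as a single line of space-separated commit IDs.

Answer: A O L I D

Derivation:
After op 1 (commit): HEAD=main@O [main=O]
After op 2 (branch): HEAD=main@O [feat=O main=O]
After op 3 (commit): HEAD=main@L [feat=O main=L]
After op 4 (checkout): HEAD=feat@O [feat=O main=L]
After op 5 (merge): HEAD=feat@I [feat=I main=L]
After op 6 (commit): HEAD=feat@D [feat=D main=L]
commit A: parents=[]
commit D: parents=['I']
commit I: parents=['O', 'L']
commit L: parents=['O']
commit O: parents=['A']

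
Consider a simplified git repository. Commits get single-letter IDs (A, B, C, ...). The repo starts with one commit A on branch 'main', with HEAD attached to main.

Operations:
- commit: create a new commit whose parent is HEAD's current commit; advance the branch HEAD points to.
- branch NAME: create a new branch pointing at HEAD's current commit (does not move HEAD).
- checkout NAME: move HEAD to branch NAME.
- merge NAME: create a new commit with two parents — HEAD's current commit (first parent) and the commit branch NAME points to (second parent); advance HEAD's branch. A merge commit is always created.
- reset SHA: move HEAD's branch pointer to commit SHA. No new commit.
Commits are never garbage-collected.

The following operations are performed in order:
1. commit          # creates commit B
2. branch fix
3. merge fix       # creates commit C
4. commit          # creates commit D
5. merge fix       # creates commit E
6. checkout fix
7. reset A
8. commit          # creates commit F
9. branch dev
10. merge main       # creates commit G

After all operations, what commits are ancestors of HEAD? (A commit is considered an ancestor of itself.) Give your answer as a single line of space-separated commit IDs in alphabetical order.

Answer: A B C D E F G

Derivation:
After op 1 (commit): HEAD=main@B [main=B]
After op 2 (branch): HEAD=main@B [fix=B main=B]
After op 3 (merge): HEAD=main@C [fix=B main=C]
After op 4 (commit): HEAD=main@D [fix=B main=D]
After op 5 (merge): HEAD=main@E [fix=B main=E]
After op 6 (checkout): HEAD=fix@B [fix=B main=E]
After op 7 (reset): HEAD=fix@A [fix=A main=E]
After op 8 (commit): HEAD=fix@F [fix=F main=E]
After op 9 (branch): HEAD=fix@F [dev=F fix=F main=E]
After op 10 (merge): HEAD=fix@G [dev=F fix=G main=E]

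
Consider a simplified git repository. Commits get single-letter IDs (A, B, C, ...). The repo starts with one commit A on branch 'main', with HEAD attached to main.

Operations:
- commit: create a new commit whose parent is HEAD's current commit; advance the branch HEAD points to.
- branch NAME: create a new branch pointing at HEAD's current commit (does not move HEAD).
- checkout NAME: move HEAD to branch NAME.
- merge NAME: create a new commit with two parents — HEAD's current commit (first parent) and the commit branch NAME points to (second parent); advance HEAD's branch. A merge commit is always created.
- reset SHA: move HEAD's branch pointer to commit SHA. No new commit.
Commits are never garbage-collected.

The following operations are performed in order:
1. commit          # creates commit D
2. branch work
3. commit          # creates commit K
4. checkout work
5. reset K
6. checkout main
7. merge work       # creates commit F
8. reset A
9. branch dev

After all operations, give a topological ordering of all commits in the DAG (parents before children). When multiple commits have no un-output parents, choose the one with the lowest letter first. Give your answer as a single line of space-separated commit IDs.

After op 1 (commit): HEAD=main@D [main=D]
After op 2 (branch): HEAD=main@D [main=D work=D]
After op 3 (commit): HEAD=main@K [main=K work=D]
After op 4 (checkout): HEAD=work@D [main=K work=D]
After op 5 (reset): HEAD=work@K [main=K work=K]
After op 6 (checkout): HEAD=main@K [main=K work=K]
After op 7 (merge): HEAD=main@F [main=F work=K]
After op 8 (reset): HEAD=main@A [main=A work=K]
After op 9 (branch): HEAD=main@A [dev=A main=A work=K]
commit A: parents=[]
commit D: parents=['A']
commit F: parents=['K', 'K']
commit K: parents=['D']

Answer: A D K F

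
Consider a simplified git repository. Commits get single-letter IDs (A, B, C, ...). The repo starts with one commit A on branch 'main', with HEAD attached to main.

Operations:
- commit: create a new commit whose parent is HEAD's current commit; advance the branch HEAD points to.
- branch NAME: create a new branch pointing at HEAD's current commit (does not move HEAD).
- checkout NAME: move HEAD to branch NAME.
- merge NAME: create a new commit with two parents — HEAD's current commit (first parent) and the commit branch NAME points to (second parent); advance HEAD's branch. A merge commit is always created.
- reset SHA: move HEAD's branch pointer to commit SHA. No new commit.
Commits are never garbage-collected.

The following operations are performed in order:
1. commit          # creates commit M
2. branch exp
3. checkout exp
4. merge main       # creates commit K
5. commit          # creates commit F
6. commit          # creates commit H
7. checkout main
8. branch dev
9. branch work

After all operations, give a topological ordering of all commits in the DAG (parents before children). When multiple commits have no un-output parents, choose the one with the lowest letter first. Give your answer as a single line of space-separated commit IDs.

After op 1 (commit): HEAD=main@M [main=M]
After op 2 (branch): HEAD=main@M [exp=M main=M]
After op 3 (checkout): HEAD=exp@M [exp=M main=M]
After op 4 (merge): HEAD=exp@K [exp=K main=M]
After op 5 (commit): HEAD=exp@F [exp=F main=M]
After op 6 (commit): HEAD=exp@H [exp=H main=M]
After op 7 (checkout): HEAD=main@M [exp=H main=M]
After op 8 (branch): HEAD=main@M [dev=M exp=H main=M]
After op 9 (branch): HEAD=main@M [dev=M exp=H main=M work=M]
commit A: parents=[]
commit F: parents=['K']
commit H: parents=['F']
commit K: parents=['M', 'M']
commit M: parents=['A']

Answer: A M K F H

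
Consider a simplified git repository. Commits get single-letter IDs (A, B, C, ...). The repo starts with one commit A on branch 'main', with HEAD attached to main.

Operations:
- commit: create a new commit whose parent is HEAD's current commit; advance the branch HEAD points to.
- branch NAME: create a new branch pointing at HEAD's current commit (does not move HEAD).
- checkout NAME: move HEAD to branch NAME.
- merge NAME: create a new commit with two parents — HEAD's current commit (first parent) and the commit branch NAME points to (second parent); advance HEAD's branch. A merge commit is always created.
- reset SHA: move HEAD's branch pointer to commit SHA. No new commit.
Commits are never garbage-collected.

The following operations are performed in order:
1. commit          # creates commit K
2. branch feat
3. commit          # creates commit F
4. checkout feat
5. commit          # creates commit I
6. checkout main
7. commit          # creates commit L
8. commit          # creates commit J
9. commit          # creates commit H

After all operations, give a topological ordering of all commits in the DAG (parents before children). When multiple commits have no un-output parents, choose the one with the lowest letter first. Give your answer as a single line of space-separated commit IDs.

After op 1 (commit): HEAD=main@K [main=K]
After op 2 (branch): HEAD=main@K [feat=K main=K]
After op 3 (commit): HEAD=main@F [feat=K main=F]
After op 4 (checkout): HEAD=feat@K [feat=K main=F]
After op 5 (commit): HEAD=feat@I [feat=I main=F]
After op 6 (checkout): HEAD=main@F [feat=I main=F]
After op 7 (commit): HEAD=main@L [feat=I main=L]
After op 8 (commit): HEAD=main@J [feat=I main=J]
After op 9 (commit): HEAD=main@H [feat=I main=H]
commit A: parents=[]
commit F: parents=['K']
commit H: parents=['J']
commit I: parents=['K']
commit J: parents=['L']
commit K: parents=['A']
commit L: parents=['F']

Answer: A K F I L J H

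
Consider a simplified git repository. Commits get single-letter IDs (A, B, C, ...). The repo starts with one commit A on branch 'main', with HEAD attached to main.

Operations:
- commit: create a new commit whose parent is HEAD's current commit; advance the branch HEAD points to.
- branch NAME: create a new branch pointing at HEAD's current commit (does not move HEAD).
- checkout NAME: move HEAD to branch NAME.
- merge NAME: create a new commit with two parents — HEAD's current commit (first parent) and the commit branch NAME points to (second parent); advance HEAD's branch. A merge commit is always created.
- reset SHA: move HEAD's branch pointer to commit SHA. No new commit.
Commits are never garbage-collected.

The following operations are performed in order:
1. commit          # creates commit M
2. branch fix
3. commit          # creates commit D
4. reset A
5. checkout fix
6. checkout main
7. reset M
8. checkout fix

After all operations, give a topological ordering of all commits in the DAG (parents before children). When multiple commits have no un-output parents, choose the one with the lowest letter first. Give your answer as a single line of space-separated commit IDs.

Answer: A M D

Derivation:
After op 1 (commit): HEAD=main@M [main=M]
After op 2 (branch): HEAD=main@M [fix=M main=M]
After op 3 (commit): HEAD=main@D [fix=M main=D]
After op 4 (reset): HEAD=main@A [fix=M main=A]
After op 5 (checkout): HEAD=fix@M [fix=M main=A]
After op 6 (checkout): HEAD=main@A [fix=M main=A]
After op 7 (reset): HEAD=main@M [fix=M main=M]
After op 8 (checkout): HEAD=fix@M [fix=M main=M]
commit A: parents=[]
commit D: parents=['M']
commit M: parents=['A']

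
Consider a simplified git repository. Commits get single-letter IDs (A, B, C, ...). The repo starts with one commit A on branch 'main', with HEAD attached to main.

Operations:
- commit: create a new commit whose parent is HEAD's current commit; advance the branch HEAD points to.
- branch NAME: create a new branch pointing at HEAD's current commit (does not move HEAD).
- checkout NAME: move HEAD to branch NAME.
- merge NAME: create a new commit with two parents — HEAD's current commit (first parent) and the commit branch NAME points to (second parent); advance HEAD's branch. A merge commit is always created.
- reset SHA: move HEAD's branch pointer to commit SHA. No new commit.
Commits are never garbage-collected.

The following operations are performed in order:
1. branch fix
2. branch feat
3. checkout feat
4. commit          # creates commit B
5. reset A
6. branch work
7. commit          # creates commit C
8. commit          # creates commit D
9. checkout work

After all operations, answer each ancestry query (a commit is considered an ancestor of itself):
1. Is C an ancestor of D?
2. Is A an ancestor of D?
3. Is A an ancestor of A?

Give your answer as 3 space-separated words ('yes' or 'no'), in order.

Answer: yes yes yes

Derivation:
After op 1 (branch): HEAD=main@A [fix=A main=A]
After op 2 (branch): HEAD=main@A [feat=A fix=A main=A]
After op 3 (checkout): HEAD=feat@A [feat=A fix=A main=A]
After op 4 (commit): HEAD=feat@B [feat=B fix=A main=A]
After op 5 (reset): HEAD=feat@A [feat=A fix=A main=A]
After op 6 (branch): HEAD=feat@A [feat=A fix=A main=A work=A]
After op 7 (commit): HEAD=feat@C [feat=C fix=A main=A work=A]
After op 8 (commit): HEAD=feat@D [feat=D fix=A main=A work=A]
After op 9 (checkout): HEAD=work@A [feat=D fix=A main=A work=A]
ancestors(D) = {A,C,D}; C in? yes
ancestors(D) = {A,C,D}; A in? yes
ancestors(A) = {A}; A in? yes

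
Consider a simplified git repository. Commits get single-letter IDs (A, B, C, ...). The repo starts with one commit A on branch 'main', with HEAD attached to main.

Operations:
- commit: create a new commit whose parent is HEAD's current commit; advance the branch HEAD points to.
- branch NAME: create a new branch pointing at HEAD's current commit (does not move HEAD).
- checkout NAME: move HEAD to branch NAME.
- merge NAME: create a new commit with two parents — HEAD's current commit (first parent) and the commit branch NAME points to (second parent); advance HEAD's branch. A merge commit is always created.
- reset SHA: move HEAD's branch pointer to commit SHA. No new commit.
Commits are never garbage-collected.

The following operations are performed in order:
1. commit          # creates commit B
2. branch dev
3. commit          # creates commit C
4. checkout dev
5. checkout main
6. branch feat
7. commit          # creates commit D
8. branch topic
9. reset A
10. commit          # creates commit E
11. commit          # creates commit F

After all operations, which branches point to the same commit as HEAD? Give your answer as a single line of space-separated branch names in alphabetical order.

After op 1 (commit): HEAD=main@B [main=B]
After op 2 (branch): HEAD=main@B [dev=B main=B]
After op 3 (commit): HEAD=main@C [dev=B main=C]
After op 4 (checkout): HEAD=dev@B [dev=B main=C]
After op 5 (checkout): HEAD=main@C [dev=B main=C]
After op 6 (branch): HEAD=main@C [dev=B feat=C main=C]
After op 7 (commit): HEAD=main@D [dev=B feat=C main=D]
After op 8 (branch): HEAD=main@D [dev=B feat=C main=D topic=D]
After op 9 (reset): HEAD=main@A [dev=B feat=C main=A topic=D]
After op 10 (commit): HEAD=main@E [dev=B feat=C main=E topic=D]
After op 11 (commit): HEAD=main@F [dev=B feat=C main=F topic=D]

Answer: main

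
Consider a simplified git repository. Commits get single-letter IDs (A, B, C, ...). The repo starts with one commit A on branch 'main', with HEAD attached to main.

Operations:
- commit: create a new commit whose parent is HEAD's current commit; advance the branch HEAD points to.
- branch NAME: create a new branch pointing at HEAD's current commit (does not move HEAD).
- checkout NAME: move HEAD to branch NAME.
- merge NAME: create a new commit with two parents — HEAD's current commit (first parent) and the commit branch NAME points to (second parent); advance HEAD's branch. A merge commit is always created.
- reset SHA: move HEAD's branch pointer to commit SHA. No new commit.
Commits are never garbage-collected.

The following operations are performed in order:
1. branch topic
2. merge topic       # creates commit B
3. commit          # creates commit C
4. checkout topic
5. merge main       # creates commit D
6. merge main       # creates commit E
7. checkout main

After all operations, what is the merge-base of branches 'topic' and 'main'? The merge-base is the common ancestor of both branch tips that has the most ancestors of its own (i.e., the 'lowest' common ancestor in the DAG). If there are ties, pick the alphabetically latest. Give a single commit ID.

After op 1 (branch): HEAD=main@A [main=A topic=A]
After op 2 (merge): HEAD=main@B [main=B topic=A]
After op 3 (commit): HEAD=main@C [main=C topic=A]
After op 4 (checkout): HEAD=topic@A [main=C topic=A]
After op 5 (merge): HEAD=topic@D [main=C topic=D]
After op 6 (merge): HEAD=topic@E [main=C topic=E]
After op 7 (checkout): HEAD=main@C [main=C topic=E]
ancestors(topic=E): ['A', 'B', 'C', 'D', 'E']
ancestors(main=C): ['A', 'B', 'C']
common: ['A', 'B', 'C']

Answer: C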